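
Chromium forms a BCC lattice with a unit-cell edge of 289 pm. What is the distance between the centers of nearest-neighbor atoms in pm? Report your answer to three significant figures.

250 pm

In a BCC structure, atoms touch along the body diagonal, so √3·a = 4r; the nearest-neighbor distance equals 2r = 0.8660·a.
d = 0.8660 × 289 = 250 pm.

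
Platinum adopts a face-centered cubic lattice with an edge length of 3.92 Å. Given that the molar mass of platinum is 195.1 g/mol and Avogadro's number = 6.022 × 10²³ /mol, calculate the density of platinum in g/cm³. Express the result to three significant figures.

21.5 g/cm³

An FCC unit cell contains Z = 4 atoms.
Cell volume: a³ = (3.92 Å)³ = (3.920 × 10^-8 cm)³ = 6.024 × 10^-23 cm³.
ρ = Z·M/(N_A·a³) = 4 × 195.1 / (6.022 × 10²³ × 6.024 × 10^-23) = 21.51 g/cm³.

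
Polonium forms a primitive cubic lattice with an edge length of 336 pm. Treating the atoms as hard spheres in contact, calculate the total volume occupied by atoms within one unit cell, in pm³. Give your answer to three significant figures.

1.99 × 10^7 pm³

In a simple cubic lattice atoms touch along the cell edge, so a = 2r, so r = 0.5000a = 168.0 pm.
V_atoms = Z × (4/3)πr³ = 1 × (4/3)π × (168.0)³ = 1.99 × 10^7 pm³.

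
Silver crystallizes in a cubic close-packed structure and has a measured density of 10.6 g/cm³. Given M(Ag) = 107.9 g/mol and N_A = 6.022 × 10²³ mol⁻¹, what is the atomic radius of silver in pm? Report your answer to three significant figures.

For an FCC cell (Z = 4), a³ = Z·M/(N_A·ρ) = 4 × 107.9 / (6.022 × 10²³ × 10.60) = 6.761 × 10^-23 cm³, so a = 4.074 × 10^-8 cm = 407.4 pm.
Atoms touch along the face diagonal, so √2·a = 4r, so r = 0.3536 × a = 144 pm.

144 pm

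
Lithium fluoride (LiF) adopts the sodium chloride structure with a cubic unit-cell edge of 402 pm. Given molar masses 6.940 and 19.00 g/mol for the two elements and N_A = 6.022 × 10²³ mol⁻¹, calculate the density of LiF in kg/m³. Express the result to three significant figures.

The sodium chloride structure contains Z = 4 formula units per cell; M(LiF) = 6.940 + 19.00 = 25.94 g/mol.
a³ = (4.020 × 10^-8 cm)³ = 6.496 × 10^-23 cm³.
ρ = 4 × 25.94 / (6.022 × 10²³ × 6.496 × 10^-23) = 2.652 g/cm³ = 2650 kg/m³.

2650 kg/m³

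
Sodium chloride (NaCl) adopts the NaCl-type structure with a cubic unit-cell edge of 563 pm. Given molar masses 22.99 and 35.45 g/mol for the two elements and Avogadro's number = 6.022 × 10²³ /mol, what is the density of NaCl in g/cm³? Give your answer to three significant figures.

2.18 g/cm³

The NaCl-type structure contains Z = 4 formula units per cell; M(NaCl) = 22.99 + 35.45 = 58.44 g/mol.
a³ = (5.630 × 10^-8 cm)³ = 1.785 × 10^-22 cm³.
ρ = 4 × 58.44 / (6.022 × 10²³ × 1.785 × 10^-22) = 2.175 g/cm³.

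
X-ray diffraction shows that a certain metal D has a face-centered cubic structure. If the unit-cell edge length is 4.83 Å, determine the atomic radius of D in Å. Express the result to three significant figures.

In an FCC lattice, atoms touch along the face diagonal, so √2·a = 4r.
r = √2·a/4 = 1.4142 × 4.83 / 4 = 1.71 Å.

1.71 Å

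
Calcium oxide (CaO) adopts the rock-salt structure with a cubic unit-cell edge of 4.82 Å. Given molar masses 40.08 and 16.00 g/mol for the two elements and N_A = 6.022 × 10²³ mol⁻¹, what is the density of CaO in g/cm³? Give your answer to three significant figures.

The rock-salt structure contains Z = 4 formula units per cell; M(CaO) = 40.08 + 16.00 = 56.08 g/mol.
a³ = (4.820 × 10^-8 cm)³ = 1.120 × 10^-22 cm³.
ρ = 4 × 56.08 / (6.022 × 10²³ × 1.120 × 10^-22) = 3.326 g/cm³.

3.33 g/cm³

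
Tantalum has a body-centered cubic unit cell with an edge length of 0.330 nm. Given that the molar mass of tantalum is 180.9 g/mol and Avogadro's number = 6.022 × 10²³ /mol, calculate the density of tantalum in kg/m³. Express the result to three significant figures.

16700 kg/m³

A BCC unit cell contains Z = 2 atoms.
Cell volume: a³ = (0.330 nm)³ = (3.300 × 10^-8 cm)³ = 3.594 × 10^-23 cm³.
ρ = Z·M/(N_A·a³) = 2 × 180.9 / (6.022 × 10²³ × 3.594 × 10^-23) = 16.72 g/cm³ = 16700 kg/m³.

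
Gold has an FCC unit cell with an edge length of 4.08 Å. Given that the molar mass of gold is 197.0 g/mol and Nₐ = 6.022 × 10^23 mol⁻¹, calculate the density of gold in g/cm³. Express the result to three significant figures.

19.3 g/cm³

An FCC unit cell contains Z = 4 atoms.
Cell volume: a³ = (4.08 Å)³ = (4.080 × 10^-8 cm)³ = 6.792 × 10^-23 cm³.
ρ = Z·M/(N_A·a³) = 4 × 197.0 / (6.022 × 10²³ × 6.792 × 10^-23) = 19.27 g/cm³.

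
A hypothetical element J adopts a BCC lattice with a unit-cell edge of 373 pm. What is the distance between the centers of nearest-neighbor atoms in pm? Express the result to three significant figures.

323 pm

In a BCC structure, atoms touch along the body diagonal, so √3·a = 4r; the nearest-neighbor distance equals 2r = 0.8660·a.
d = 0.8660 × 373 = 323 pm.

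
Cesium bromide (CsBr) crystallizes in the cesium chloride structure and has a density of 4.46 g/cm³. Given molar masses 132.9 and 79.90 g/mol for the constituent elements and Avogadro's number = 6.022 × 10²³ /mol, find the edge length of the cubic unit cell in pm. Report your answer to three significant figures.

M(CsBr) = 212.8 g/mol; Z = 1 formula unit per cell.
a³ = Z·M/(N_A·ρ) = 1 × 212.8 / (6.022 × 10²³ × 4.46) = 7.923 × 10^-23 cm³, so a = 4.295 × 10^-8 cm = 430 pm.

430 pm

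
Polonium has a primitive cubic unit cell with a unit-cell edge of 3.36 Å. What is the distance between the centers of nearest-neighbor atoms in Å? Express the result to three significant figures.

3.36 Å

In a simple cubic structure, atoms touch along the cell edge, so a = 2r; the nearest-neighbor distance equals 2r = 1.000·a.
d = 1.000 × 3.36 = 3.36 Å.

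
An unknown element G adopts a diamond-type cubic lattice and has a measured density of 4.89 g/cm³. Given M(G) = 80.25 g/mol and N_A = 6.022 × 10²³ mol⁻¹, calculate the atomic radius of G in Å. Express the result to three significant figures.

1.30 Å

For a diamond cubic cell (Z = 8), a³ = Z·M/(N_A·ρ) = 8 × 80.25 / (6.022 × 10²³ × 4.890) = 2.180 × 10^-22 cm³, so a = 6.019 × 10^-8 cm = 6.019 Å.
Nearest neighbors lie along the body diagonal with √3·a = 8r, so r = 0.2165 × a = 1.30 Å.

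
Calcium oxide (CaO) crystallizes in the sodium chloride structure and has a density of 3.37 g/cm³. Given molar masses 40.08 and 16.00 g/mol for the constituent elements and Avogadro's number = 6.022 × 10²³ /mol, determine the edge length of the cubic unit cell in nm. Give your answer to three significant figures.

M(CaO) = 56.08 g/mol; Z = 4 formula units per cell.
a³ = Z·M/(N_A·ρ) = 4 × 56.08 / (6.022 × 10²³ × 3.37) = 1.105 × 10^-22 cm³, so a = 4.799 × 10^-8 cm = 0.480 nm.

0.480 nm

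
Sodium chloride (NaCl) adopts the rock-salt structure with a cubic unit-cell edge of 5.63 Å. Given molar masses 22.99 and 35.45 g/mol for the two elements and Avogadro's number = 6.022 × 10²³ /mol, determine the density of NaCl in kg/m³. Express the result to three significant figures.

The rock-salt structure contains Z = 4 formula units per cell; M(NaCl) = 22.99 + 35.45 = 58.44 g/mol.
a³ = (5.630 × 10^-8 cm)³ = 1.785 × 10^-22 cm³.
ρ = 4 × 58.44 / (6.022 × 10²³ × 1.785 × 10^-22) = 2.175 g/cm³ = 2180 kg/m³.

2180 kg/m³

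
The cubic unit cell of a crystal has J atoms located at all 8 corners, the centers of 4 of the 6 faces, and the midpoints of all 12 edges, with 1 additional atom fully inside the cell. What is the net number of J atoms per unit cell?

Corner atoms are shared by 8 cells (1/8 each), face atoms by 2 (1/2 each), edge atoms by 4 (1/4 each), interior atoms are unshared.
Net atoms = 8 × 1/8 + 4 × 1/2 + 12 × 1/4 + 1 = 1 + 2 + 3 + 1 = 7.

7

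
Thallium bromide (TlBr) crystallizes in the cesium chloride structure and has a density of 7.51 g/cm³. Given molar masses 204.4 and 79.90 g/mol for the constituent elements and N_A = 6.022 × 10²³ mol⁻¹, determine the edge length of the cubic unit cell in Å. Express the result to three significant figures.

3.98 Å

M(TlBr) = 284.3 g/mol; Z = 1 formula unit per cell.
a³ = Z·M/(N_A·ρ) = 1 × 284.3 / (6.022 × 10²³ × 7.51) = 6.286 × 10^-23 cm³, so a = 3.976 × 10^-8 cm = 3.98 Å.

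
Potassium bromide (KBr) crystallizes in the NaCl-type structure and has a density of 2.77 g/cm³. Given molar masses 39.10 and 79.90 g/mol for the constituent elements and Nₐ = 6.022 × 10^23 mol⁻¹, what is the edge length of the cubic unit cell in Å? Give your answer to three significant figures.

M(KBr) = 119.0 g/mol; Z = 4 formula units per cell.
a³ = Z·M/(N_A·ρ) = 4 × 119.0 / (6.022 × 10²³ × 2.77) = 2.854 × 10^-22 cm³, so a = 6.584 × 10^-8 cm = 6.58 Å.

6.58 Å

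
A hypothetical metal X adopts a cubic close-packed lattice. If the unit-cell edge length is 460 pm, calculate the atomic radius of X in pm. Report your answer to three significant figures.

In an FCC lattice, atoms touch along the face diagonal, so √2·a = 4r.
r = √2·a/4 = 1.4142 × 460 / 4 = 163 pm.

163 pm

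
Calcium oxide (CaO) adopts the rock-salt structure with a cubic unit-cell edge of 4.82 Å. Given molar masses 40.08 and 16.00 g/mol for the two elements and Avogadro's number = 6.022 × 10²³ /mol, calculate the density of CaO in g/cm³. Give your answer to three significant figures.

The rock-salt structure contains Z = 4 formula units per cell; M(CaO) = 40.08 + 16.00 = 56.08 g/mol.
a³ = (4.820 × 10^-8 cm)³ = 1.120 × 10^-22 cm³.
ρ = 4 × 56.08 / (6.022 × 10²³ × 1.120 × 10^-22) = 3.326 g/cm³.

3.33 g/cm³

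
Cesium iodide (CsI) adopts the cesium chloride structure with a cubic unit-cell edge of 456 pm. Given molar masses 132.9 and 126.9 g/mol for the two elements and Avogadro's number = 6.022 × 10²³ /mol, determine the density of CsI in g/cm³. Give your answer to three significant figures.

4.55 g/cm³

The cesium chloride structure contains Z = 1 formula unit per cell; M(CsI) = 132.9 + 126.9 = 259.8 g/mol.
a³ = (4.560 × 10^-8 cm)³ = 9.482 × 10^-23 cm³.
ρ = 1 × 259.8 / (6.022 × 10²³ × 9.482 × 10^-23) = 4.550 g/cm³.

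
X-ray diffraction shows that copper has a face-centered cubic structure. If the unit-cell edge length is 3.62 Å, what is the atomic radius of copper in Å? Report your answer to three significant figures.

1.28 Å

In an FCC lattice, atoms touch along the face diagonal, so √2·a = 4r.
r = √2·a/4 = 1.4142 × 3.62 / 4 = 1.28 Å.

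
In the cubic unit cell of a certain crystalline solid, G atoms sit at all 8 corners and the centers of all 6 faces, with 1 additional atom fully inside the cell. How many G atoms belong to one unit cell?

5

Corner atoms are shared by 8 cells (1/8 each), face atoms by 2 (1/2 each), interior atoms are unshared.
Net atoms = 8 × 1/8 + 6 × 1/2 + 1 = 1 + 3 + 1 = 5.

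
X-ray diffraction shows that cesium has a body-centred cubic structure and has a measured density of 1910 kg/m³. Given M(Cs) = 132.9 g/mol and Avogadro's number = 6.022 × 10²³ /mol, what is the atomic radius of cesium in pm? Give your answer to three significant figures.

For a BCC cell (Z = 2), a³ = Z·M/(N_A·ρ) = 2 × 132.9 / (6.022 × 10²³ × 1.910) = 2.311 × 10^-22 cm³, so a = 6.137 × 10^-8 cm = 613.7 pm.
Atoms touch along the body diagonal, so √3·a = 4r, so r = 0.4330 × a = 266 pm.

266 pm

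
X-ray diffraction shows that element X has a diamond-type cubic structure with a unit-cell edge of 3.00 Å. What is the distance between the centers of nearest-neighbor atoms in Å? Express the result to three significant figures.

In a diamond cubic structure, nearest neighbors lie along the body diagonal with √3·a = 8r; the nearest-neighbor distance equals 2r = 0.4330·a.
d = 0.4330 × 3.00 = 1.30 Å.

1.30 Å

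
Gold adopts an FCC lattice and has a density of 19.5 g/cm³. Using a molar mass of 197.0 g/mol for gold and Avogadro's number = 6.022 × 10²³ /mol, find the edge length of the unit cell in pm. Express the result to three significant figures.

406 pm

With Z = 4 atoms per FCC cell, a³ = Z·M/(N_A·ρ) = 4 × 197.0 / (6.022 × 10²³ × 19.50 g/cm³) = 6.710 × 10^-23 cm³.
a = (6.710 × 10^-23)^(1/3) = 4.064 × 10^-8 cm = 406 pm.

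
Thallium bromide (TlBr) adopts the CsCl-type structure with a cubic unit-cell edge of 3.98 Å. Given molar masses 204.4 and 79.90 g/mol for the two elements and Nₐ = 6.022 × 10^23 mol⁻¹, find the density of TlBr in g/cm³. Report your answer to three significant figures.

7.49 g/cm³

The CsCl-type structure contains Z = 1 formula unit per cell; M(TlBr) = 204.4 + 79.90 = 284.3 g/mol.
a³ = (3.980 × 10^-8 cm)³ = 6.304 × 10^-23 cm³.
ρ = 1 × 284.3 / (6.022 × 10²³ × 6.304 × 10^-23) = 7.488 g/cm³.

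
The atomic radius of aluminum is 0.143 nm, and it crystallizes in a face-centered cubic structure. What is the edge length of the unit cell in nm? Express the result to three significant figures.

0.404 nm

In an FCC lattice, atoms touch along the face diagonal, so √2·a = 4r.
a = 4r/√2 = 4 × 0.143 / 1.4142 = 0.404 nm.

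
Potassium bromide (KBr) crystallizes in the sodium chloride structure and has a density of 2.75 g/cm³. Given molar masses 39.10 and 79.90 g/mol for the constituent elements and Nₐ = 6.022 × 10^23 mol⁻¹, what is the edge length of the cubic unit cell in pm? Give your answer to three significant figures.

M(KBr) = 119.0 g/mol; Z = 4 formula units per cell.
a³ = Z·M/(N_A·ρ) = 4 × 119.0 / (6.022 × 10²³ × 2.75) = 2.874 × 10^-22 cm³, so a = 6.600 × 10^-8 cm = 660 pm.

660 pm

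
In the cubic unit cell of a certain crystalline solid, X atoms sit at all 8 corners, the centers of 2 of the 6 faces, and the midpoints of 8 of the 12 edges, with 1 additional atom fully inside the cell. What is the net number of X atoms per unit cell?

5

Corner atoms are shared by 8 cells (1/8 each), face atoms by 2 (1/2 each), edge atoms by 4 (1/4 each), interior atoms are unshared.
Net atoms = 8 × 1/8 + 2 × 1/2 + 8 × 1/4 + 1 = 1 + 1 + 2 + 1 = 5.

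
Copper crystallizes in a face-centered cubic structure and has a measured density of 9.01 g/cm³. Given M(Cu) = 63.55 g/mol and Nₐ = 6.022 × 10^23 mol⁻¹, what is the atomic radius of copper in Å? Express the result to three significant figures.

1.27 Å

For an FCC cell (Z = 4), a³ = Z·M/(N_A·ρ) = 4 × 63.55 / (6.022 × 10²³ × 9.010) = 4.685 × 10^-23 cm³, so a = 3.605 × 10^-8 cm = 3.605 Å.
Atoms touch along the face diagonal, so √2·a = 4r, so r = 0.3536 × a = 1.27 Å.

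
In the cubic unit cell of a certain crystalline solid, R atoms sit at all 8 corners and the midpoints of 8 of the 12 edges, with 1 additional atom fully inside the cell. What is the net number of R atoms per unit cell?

4

Corner atoms are shared by 8 cells (1/8 each), edge atoms by 4 (1/4 each), interior atoms are unshared.
Net atoms = 8 × 1/8 + 8 × 1/4 + 1 = 1 + 2 + 1 = 4.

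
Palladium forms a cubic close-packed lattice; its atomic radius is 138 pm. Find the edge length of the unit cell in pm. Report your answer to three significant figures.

In an FCC lattice, atoms touch along the face diagonal, so √2·a = 4r.
a = 4r/√2 = 4 × 138 / 1.4142 = 390 pm.

390 pm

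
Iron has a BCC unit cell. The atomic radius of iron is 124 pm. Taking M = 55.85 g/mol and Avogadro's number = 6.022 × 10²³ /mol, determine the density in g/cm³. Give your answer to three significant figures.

In a BCC lattice, atoms touch along the body diagonal, so √3·a = 4r, giving a = 286.4 pm = 2.864 × 10^-8 cm.
With Z = 2, ρ = Z·M/(N_A·a³) = 2 × 55.85 / (6.022 × 10²³ × 2.348 × 10^-23) = 7.899 g/cm³.

7.90 g/cm³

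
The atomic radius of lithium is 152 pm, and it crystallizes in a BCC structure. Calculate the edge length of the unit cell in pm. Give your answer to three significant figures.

In a BCC lattice, atoms touch along the body diagonal, so √3·a = 4r.
a = 4r/√3 = 4 × 152 / 1.7321 = 351 pm.

351 pm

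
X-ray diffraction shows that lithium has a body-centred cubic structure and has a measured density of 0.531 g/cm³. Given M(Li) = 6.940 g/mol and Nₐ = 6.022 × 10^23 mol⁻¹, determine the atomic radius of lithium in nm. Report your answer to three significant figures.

For a BCC cell (Z = 2), a³ = Z·M/(N_A·ρ) = 2 × 6.940 / (6.022 × 10²³ × 0.5310) = 4.341 × 10^-23 cm³, so a = 3.514 × 10^-8 cm = 0.3514 nm.
Atoms touch along the body diagonal, so √3·a = 4r, so r = 0.4330 × a = 0.152 nm.

0.152 nm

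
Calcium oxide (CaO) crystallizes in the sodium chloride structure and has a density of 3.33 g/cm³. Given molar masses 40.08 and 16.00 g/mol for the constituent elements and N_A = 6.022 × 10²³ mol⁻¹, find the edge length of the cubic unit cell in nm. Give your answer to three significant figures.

0.482 nm

M(CaO) = 56.08 g/mol; Z = 4 formula units per cell.
a³ = Z·M/(N_A·ρ) = 4 × 56.08 / (6.022 × 10²³ × 3.33) = 1.119 × 10^-22 cm³, so a = 4.818 × 10^-8 cm = 0.482 nm.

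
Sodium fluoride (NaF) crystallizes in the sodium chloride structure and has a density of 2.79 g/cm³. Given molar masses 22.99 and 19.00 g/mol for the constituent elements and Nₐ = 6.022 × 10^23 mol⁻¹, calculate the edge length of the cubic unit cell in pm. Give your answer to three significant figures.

464 pm

M(NaF) = 41.99 g/mol; Z = 4 formula units per cell.
a³ = Z·M/(N_A·ρ) = 4 × 41.99 / (6.022 × 10²³ × 2.79) = 9.997 × 10^-23 cm³, so a = 4.641 × 10^-8 cm = 464 pm.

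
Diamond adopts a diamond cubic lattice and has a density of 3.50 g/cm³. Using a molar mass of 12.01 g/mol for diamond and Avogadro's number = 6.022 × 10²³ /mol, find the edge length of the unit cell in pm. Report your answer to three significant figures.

357 pm

With Z = 8 atoms per diamond cubic cell, a³ = Z·M/(N_A·ρ) = 8 × 12.01 / (6.022 × 10²³ × 3.500 g/cm³) = 4.559 × 10^-23 cm³.
a = (4.559 × 10^-23)^(1/3) = 3.572 × 10^-8 cm = 357 pm.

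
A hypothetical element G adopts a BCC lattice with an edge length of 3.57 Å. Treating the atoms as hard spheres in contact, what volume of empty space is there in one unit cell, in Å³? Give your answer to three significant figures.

In a BCC lattice atoms touch along the body diagonal, so √3·a = 4r, so r = 0.4330a = 1.546 Å.
V_cell = a³ = 45.50 Å³; V_atoms = 2 × (4/3)πr³ = 30.95 Å³.
Empty space = 45.50 − 30.95 = 14.6 Å³.

14.6 Å³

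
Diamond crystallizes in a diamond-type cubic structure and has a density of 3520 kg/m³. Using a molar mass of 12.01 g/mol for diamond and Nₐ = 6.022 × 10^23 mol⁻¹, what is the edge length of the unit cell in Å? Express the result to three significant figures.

With Z = 8 atoms per diamond cubic cell, a³ = Z·M/(N_A·ρ) = 8 × 12.01 / (6.022 × 10²³ × 3.520 g/cm³) = 4.533 × 10^-23 cm³.
a = (4.533 × 10^-23)^(1/3) = 3.565 × 10^-8 cm = 3.57 Å.

3.57 Å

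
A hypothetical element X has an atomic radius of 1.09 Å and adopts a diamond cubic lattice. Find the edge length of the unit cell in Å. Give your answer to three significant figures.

5.03 Å

In a diamond cubic lattice, nearest neighbors lie along the body diagonal with √3·a = 8r.
a = 8r/√3 = 8 × 1.09 / 1.7321 = 5.03 Å.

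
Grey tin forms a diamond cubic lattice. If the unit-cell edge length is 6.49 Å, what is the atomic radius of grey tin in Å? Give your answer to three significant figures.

In a diamond cubic lattice, nearest neighbors lie along the body diagonal with √3·a = 8r.
r = √3·a/8 = 1.7321 × 6.49 / 8 = 1.41 Å.

1.41 Å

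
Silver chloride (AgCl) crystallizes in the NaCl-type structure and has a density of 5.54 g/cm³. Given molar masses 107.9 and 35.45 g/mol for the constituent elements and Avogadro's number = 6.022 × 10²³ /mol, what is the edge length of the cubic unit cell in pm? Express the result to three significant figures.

M(AgCl) = 143.35 g/mol; Z = 4 formula units per cell.
a³ = Z·M/(N_A·ρ) = 4 × 143.35 / (6.022 × 10²³ × 5.54) = 1.719 × 10^-22 cm³, so a = 5.560 × 10^-8 cm = 556 pm.

556 pm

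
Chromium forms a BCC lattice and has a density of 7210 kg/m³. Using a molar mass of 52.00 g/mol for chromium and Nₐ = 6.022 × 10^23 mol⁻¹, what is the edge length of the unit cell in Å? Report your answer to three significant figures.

2.88 Å

With Z = 2 atoms per BCC cell, a³ = Z·M/(N_A·ρ) = 2 × 52.00 / (6.022 × 10²³ × 7.210 g/cm³) = 2.395 × 10^-23 cm³.
a = (2.395 × 10^-23)^(1/3) = 2.883 × 10^-8 cm = 2.88 Å.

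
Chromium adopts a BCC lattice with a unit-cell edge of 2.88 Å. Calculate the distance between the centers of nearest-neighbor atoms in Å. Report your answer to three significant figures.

2.49 Å

In a BCC structure, atoms touch along the body diagonal, so √3·a = 4r; the nearest-neighbor distance equals 2r = 0.8660·a.
d = 0.8660 × 2.88 = 2.49 Å.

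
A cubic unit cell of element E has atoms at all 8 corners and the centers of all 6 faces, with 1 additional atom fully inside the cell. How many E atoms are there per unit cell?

5

Corner atoms are shared by 8 cells (1/8 each), face atoms by 2 (1/2 each), interior atoms are unshared.
Net atoms = 8 × 1/8 + 6 × 1/2 + 1 = 1 + 3 + 1 = 5.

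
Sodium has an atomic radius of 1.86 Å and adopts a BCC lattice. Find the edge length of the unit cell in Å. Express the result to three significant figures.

4.30 Å

In a BCC lattice, atoms touch along the body diagonal, so √3·a = 4r.
a = 4r/√3 = 4 × 1.86 / 1.7321 = 4.30 Å.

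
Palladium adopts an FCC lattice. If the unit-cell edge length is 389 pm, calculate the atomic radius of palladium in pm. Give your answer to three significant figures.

In an FCC lattice, atoms touch along the face diagonal, so √2·a = 4r.
r = √2·a/4 = 1.4142 × 389 / 4 = 138 pm.

138 pm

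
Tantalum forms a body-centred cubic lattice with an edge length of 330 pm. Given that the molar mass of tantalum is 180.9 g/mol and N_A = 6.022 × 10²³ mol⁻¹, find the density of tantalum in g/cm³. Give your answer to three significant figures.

16.7 g/cm³

A BCC unit cell contains Z = 2 atoms.
Cell volume: a³ = (330 pm)³ = (3.300 × 10^-8 cm)³ = 3.594 × 10^-23 cm³.
ρ = Z·M/(N_A·a³) = 2 × 180.9 / (6.022 × 10²³ × 3.594 × 10^-23) = 16.72 g/cm³.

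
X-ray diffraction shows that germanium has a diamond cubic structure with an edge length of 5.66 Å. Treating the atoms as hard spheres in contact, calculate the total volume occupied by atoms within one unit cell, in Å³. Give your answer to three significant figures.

In a diamond cubic lattice nearest neighbors lie along the body diagonal with √3·a = 8r, so r = 0.2165a = 1.225 Å.
V_atoms = Z × (4/3)πr³ = 8 × (4/3)π × (1.225)³ = 61.7 Å³.

61.7 Å³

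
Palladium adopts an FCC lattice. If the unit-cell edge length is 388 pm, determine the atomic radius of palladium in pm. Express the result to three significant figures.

In an FCC lattice, atoms touch along the face diagonal, so √2·a = 4r.
r = √2·a/4 = 1.4142 × 388 / 4 = 137 pm.

137 pm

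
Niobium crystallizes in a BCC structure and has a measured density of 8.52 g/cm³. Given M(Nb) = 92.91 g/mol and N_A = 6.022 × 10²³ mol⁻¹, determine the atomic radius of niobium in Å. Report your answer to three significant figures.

1.43 Å

For a BCC cell (Z = 2), a³ = Z·M/(N_A·ρ) = 2 × 92.91 / (6.022 × 10²³ × 8.520) = 3.622 × 10^-23 cm³, so a = 3.309 × 10^-8 cm = 3.309 Å.
Atoms touch along the body diagonal, so √3·a = 4r, so r = 0.4330 × a = 1.43 Å.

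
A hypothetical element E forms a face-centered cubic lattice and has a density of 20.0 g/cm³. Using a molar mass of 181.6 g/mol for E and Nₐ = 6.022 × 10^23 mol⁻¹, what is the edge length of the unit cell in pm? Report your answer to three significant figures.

With Z = 4 atoms per FCC cell, a³ = Z·M/(N_A·ρ) = 4 × 181.6 / (6.022 × 10²³ × 20.00 g/cm³) = 6.031 × 10^-23 cm³.
a = (6.031 × 10^-23)^(1/3) = 3.922 × 10^-8 cm = 392 pm.

392 pm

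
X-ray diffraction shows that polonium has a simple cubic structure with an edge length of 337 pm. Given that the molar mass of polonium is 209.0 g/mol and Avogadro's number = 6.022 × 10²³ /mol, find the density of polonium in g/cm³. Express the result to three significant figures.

A simple cubic unit cell contains Z = 1 atom.
Cell volume: a³ = (337 pm)³ = (3.370 × 10^-8 cm)³ = 3.827 × 10^-23 cm³.
ρ = Z·M/(N_A·a³) = 1 × 209.0 / (6.022 × 10²³ × 3.827 × 10^-23) = 9.068 g/cm³.

9.07 g/cm³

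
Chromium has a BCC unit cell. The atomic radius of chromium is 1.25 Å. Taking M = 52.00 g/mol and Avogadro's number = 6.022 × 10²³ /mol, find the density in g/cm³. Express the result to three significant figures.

7.18 g/cm³

In a BCC lattice, atoms touch along the body diagonal, so √3·a = 4r, giving a = 2.887 Å = 2.887 × 10^-8 cm.
With Z = 2, ρ = Z·M/(N_A·a³) = 2 × 52.00 / (6.022 × 10²³ × 2.406 × 10^-23) = 7.179 g/cm³.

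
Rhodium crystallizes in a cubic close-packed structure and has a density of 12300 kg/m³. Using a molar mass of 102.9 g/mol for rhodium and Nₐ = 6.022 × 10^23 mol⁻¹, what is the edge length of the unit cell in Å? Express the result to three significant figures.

3.82 Å

With Z = 4 atoms per FCC cell, a³ = Z·M/(N_A·ρ) = 4 × 102.9 / (6.022 × 10²³ × 12.30 g/cm³) = 5.557 × 10^-23 cm³.
a = (5.557 × 10^-23)^(1/3) = 3.816 × 10^-8 cm = 3.82 Å.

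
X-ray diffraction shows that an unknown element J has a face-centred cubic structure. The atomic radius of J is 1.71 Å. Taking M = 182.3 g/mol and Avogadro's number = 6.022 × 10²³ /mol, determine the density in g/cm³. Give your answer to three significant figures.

In an FCC lattice, atoms touch along the face diagonal, so √2·a = 4r, giving a = 4.837 Å = 4.837 × 10^-8 cm.
With Z = 4, ρ = Z·M/(N_A·a³) = 4 × 182.3 / (6.022 × 10²³ × 1.131 × 10^-22) = 10.70 g/cm³.

10.7 g/cm³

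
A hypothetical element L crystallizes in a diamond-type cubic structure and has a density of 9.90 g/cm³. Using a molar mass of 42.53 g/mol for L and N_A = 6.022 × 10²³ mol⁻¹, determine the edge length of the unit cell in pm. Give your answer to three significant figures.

385 pm

With Z = 8 atoms per diamond cubic cell, a³ = Z·M/(N_A·ρ) = 8 × 42.53 / (6.022 × 10²³ × 9.900 g/cm³) = 5.707 × 10^-23 cm³.
a = (5.707 × 10^-23)^(1/3) = 3.850 × 10^-8 cm = 385 pm.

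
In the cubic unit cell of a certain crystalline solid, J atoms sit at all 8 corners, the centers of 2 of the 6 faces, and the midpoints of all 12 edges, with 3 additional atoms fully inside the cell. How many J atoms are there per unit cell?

8

Corner atoms are shared by 8 cells (1/8 each), face atoms by 2 (1/2 each), edge atoms by 4 (1/4 each), interior atoms are unshared.
Net atoms = 8 × 1/8 + 2 × 1/2 + 12 × 1/4 + 3 = 1 + 1 + 3 + 3 = 8.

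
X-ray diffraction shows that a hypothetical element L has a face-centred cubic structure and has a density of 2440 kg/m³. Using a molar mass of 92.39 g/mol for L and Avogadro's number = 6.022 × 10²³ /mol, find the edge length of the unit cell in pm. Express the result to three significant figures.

631 pm

With Z = 4 atoms per FCC cell, a³ = Z·M/(N_A·ρ) = 4 × 92.39 / (6.022 × 10²³ × 2.440 g/cm³) = 2.515 × 10^-22 cm³.
a = (2.515 × 10^-22)^(1/3) = 6.312 × 10^-8 cm = 631 pm.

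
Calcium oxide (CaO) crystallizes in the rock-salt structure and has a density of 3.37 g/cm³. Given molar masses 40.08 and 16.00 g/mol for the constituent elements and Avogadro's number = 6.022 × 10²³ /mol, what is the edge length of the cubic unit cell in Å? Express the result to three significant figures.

M(CaO) = 56.08 g/mol; Z = 4 formula units per cell.
a³ = Z·M/(N_A·ρ) = 4 × 56.08 / (6.022 × 10²³ × 3.37) = 1.105 × 10^-22 cm³, so a = 4.799 × 10^-8 cm = 4.80 Å.

4.80 Å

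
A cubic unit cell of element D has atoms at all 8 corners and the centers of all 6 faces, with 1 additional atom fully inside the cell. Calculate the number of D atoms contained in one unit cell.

Corner atoms are shared by 8 cells (1/8 each), face atoms by 2 (1/2 each), interior atoms are unshared.
Net atoms = 8 × 1/8 + 6 × 1/2 + 1 = 1 + 3 + 1 = 5.

5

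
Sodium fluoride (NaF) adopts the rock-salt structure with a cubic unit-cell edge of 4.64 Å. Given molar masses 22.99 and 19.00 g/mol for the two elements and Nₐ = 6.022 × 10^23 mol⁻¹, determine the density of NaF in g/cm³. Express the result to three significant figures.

The rock-salt structure contains Z = 4 formula units per cell; M(NaF) = 22.99 + 19.00 = 41.99 g/mol.
a³ = (4.640 × 10^-8 cm)³ = 9.990 × 10^-23 cm³.
ρ = 4 × 41.99 / (6.022 × 10²³ × 9.990 × 10^-23) = 2.792 g/cm³.

2.79 g/cm³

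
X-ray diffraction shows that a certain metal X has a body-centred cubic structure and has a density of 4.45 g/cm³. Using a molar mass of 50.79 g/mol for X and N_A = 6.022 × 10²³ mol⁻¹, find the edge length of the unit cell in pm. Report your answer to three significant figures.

336 pm

With Z = 2 atoms per BCC cell, a³ = Z·M/(N_A·ρ) = 2 × 50.79 / (6.022 × 10²³ × 4.450 g/cm³) = 3.791 × 10^-23 cm³.
a = (3.791 × 10^-23)^(1/3) = 3.359 × 10^-8 cm = 336 pm.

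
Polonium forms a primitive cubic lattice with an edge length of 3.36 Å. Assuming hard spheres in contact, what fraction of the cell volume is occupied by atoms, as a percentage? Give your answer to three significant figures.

In a simple cubic lattice atoms touch along the cell edge, so a = 2r, so r = 0.5000a = 1.680 Å.
Packing fraction = Z·(4/3)πr³ / a³ = 1 × (4/3)π × (1.680)³ / (3.36)³ = 0.5236 = 52.4%.

52.4%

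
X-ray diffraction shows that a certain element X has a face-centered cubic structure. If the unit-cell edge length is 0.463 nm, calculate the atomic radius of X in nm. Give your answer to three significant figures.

0.164 nm

In an FCC lattice, atoms touch along the face diagonal, so √2·a = 4r.
r = √2·a/4 = 1.4142 × 0.463 / 4 = 0.164 nm.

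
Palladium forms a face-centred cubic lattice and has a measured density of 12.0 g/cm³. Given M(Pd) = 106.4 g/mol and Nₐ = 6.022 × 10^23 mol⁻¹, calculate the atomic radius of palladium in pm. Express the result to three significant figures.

138 pm

For an FCC cell (Z = 4), a³ = Z·M/(N_A·ρ) = 4 × 106.4 / (6.022 × 10²³ × 12.00) = 5.890 × 10^-23 cm³, so a = 3.891 × 10^-8 cm = 389.1 pm.
Atoms touch along the face diagonal, so √2·a = 4r, so r = 0.3536 × a = 138 pm.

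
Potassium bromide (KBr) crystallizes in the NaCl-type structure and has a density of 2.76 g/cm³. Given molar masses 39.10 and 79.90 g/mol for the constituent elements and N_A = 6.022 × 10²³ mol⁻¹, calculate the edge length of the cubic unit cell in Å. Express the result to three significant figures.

6.59 Å

M(KBr) = 119.0 g/mol; Z = 4 formula units per cell.
a³ = Z·M/(N_A·ρ) = 4 × 119.0 / (6.022 × 10²³ × 2.76) = 2.864 × 10^-22 cm³, so a = 6.592 × 10^-8 cm = 6.59 Å.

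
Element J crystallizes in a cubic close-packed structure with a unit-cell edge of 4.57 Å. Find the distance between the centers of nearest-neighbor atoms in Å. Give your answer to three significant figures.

In an FCC structure, atoms touch along the face diagonal, so √2·a = 4r; the nearest-neighbor distance equals 2r = 0.7071·a.
d = 0.7071 × 4.57 = 3.23 Å.

3.23 Å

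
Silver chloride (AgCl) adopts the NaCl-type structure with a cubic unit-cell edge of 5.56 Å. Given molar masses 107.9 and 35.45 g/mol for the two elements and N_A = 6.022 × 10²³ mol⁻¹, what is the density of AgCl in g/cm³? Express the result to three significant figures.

The NaCl-type structure contains Z = 4 formula units per cell; M(AgCl) = 107.9 + 35.45 = 143.35 g/mol.
a³ = (5.560 × 10^-8 cm)³ = 1.719 × 10^-22 cm³.
ρ = 4 × 143.35 / (6.022 × 10²³ × 1.719 × 10^-22) = 5.540 g/cm³.

5.54 g/cm³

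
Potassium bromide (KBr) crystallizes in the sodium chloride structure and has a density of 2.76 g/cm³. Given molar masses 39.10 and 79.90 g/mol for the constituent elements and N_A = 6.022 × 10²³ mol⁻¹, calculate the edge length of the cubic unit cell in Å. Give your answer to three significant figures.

M(KBr) = 119.0 g/mol; Z = 4 formula units per cell.
a³ = Z·M/(N_A·ρ) = 4 × 119.0 / (6.022 × 10²³ × 2.76) = 2.864 × 10^-22 cm³, so a = 6.592 × 10^-8 cm = 6.59 Å.

6.59 Å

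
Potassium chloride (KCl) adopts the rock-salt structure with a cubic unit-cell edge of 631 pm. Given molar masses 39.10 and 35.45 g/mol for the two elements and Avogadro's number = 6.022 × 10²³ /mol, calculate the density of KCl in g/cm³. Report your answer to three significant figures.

1.97 g/cm³

The rock-salt structure contains Z = 4 formula units per cell; M(KCl) = 39.10 + 35.45 = 74.55 g/mol.
a³ = (6.310 × 10^-8 cm)³ = 2.512 × 10^-22 cm³.
ρ = 4 × 74.55 / (6.022 × 10²³ × 2.512 × 10^-22) = 1.971 g/cm³.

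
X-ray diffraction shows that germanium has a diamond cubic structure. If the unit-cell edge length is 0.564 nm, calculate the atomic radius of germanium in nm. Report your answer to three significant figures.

In a diamond cubic lattice, nearest neighbors lie along the body diagonal with √3·a = 8r.
r = √3·a/8 = 1.7321 × 0.564 / 8 = 0.122 nm.

0.122 nm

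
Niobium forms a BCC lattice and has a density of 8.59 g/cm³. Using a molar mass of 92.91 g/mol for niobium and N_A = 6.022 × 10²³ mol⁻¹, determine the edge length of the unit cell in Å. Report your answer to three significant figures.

With Z = 2 atoms per BCC cell, a³ = Z·M/(N_A·ρ) = 2 × 92.91 / (6.022 × 10²³ × 8.590 g/cm³) = 3.592 × 10^-23 cm³.
a = (3.592 × 10^-23)^(1/3) = 3.300 × 10^-8 cm = 3.30 Å.

3.30 Å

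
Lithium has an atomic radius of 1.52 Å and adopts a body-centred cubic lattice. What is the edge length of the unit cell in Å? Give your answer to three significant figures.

In a BCC lattice, atoms touch along the body diagonal, so √3·a = 4r.
a = 4r/√3 = 4 × 1.52 / 1.7321 = 3.51 Å.

3.51 Å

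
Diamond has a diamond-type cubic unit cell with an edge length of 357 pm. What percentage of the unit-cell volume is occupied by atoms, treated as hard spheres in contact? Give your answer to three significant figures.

34.0%

In a diamond cubic lattice nearest neighbors lie along the body diagonal with √3·a = 8r, so r = 0.2165a = 77.29 pm.
Packing fraction = Z·(4/3)πr³ / a³ = 8 × (4/3)π × (77.29)³ / (357)³ = 0.3401 = 34.0%.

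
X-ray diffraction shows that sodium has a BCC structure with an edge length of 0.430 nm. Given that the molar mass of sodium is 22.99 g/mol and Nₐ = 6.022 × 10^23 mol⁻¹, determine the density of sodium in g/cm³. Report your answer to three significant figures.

0.960 g/cm³

A BCC unit cell contains Z = 2 atoms.
Cell volume: a³ = (0.430 nm)³ = (4.300 × 10^-8 cm)³ = 7.951 × 10^-23 cm³.
ρ = Z·M/(N_A·a³) = 2 × 22.99 / (6.022 × 10²³ × 7.951 × 10^-23) = 0.9603 g/cm³.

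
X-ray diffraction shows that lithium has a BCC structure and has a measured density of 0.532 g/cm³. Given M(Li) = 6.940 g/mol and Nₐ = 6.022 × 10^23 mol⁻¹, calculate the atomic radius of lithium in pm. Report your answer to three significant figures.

For a BCC cell (Z = 2), a³ = Z·M/(N_A·ρ) = 2 × 6.940 / (6.022 × 10²³ × 0.5320) = 4.332 × 10^-23 cm³, so a = 3.512 × 10^-8 cm = 351.2 pm.
Atoms touch along the body diagonal, so √3·a = 4r, so r = 0.4330 × a = 152 pm.

152 pm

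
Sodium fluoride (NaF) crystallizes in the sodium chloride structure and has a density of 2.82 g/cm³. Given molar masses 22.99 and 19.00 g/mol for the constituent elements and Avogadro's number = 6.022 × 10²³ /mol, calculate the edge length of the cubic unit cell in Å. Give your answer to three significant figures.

M(NaF) = 41.99 g/mol; Z = 4 formula units per cell.
a³ = Z·M/(N_A·ρ) = 4 × 41.99 / (6.022 × 10²³ × 2.82) = 9.890 × 10^-23 cm³, so a = 4.625 × 10^-8 cm = 4.62 Å.

4.62 Å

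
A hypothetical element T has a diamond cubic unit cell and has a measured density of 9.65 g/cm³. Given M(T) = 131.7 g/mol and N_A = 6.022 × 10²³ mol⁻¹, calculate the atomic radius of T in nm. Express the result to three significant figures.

0.123 nm

For a diamond cubic cell (Z = 8), a³ = Z·M/(N_A·ρ) = 8 × 131.7 / (6.022 × 10²³ × 9.650) = 1.813 × 10^-22 cm³, so a = 5.660 × 10^-8 cm = 0.5660 nm.
Nearest neighbors lie along the body diagonal with √3·a = 8r, so r = 0.2165 × a = 0.123 nm.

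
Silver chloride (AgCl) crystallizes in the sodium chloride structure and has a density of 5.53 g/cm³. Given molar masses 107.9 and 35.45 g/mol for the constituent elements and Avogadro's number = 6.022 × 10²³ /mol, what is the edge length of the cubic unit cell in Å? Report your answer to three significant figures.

M(AgCl) = 143.35 g/mol; Z = 4 formula units per cell.
a³ = Z·M/(N_A·ρ) = 4 × 143.35 / (6.022 × 10²³ × 5.53) = 1.722 × 10^-22 cm³, so a = 5.563 × 10^-8 cm = 5.56 Å.

5.56 Å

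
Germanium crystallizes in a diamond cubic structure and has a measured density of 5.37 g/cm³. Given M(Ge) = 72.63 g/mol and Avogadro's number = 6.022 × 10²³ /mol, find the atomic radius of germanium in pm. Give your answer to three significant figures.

For a diamond cubic cell (Z = 8), a³ = Z·M/(N_A·ρ) = 8 × 72.63 / (6.022 × 10²³ × 5.370) = 1.797 × 10^-22 cm³, so a = 5.643 × 10^-8 cm = 564.3 pm.
Nearest neighbors lie along the body diagonal with √3·a = 8r, so r = 0.2165 × a = 122 pm.

122 pm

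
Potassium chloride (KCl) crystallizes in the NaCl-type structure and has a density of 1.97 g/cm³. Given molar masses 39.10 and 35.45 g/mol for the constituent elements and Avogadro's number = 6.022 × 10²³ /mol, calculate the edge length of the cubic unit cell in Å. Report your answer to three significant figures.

M(KCl) = 74.55 g/mol; Z = 4 formula units per cell.
a³ = Z·M/(N_A·ρ) = 4 × 74.55 / (6.022 × 10²³ × 1.97) = 2.514 × 10^-22 cm³, so a = 6.311 × 10^-8 cm = 6.31 Å.

6.31 Å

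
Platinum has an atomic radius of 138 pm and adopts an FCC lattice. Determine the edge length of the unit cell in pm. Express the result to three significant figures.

In an FCC lattice, atoms touch along the face diagonal, so √2·a = 4r.
a = 4r/√2 = 4 × 138 / 1.4142 = 390 pm.

390 pm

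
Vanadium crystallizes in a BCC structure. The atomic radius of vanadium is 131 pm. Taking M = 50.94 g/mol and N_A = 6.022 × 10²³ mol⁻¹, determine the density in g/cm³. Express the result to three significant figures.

6.11 g/cm³

In a BCC lattice, atoms touch along the body diagonal, so √3·a = 4r, giving a = 302.5 pm = 3.025 × 10^-8 cm.
With Z = 2, ρ = Z·M/(N_A·a³) = 2 × 50.94 / (6.022 × 10²³ × 2.769 × 10^-23) = 6.110 g/cm³.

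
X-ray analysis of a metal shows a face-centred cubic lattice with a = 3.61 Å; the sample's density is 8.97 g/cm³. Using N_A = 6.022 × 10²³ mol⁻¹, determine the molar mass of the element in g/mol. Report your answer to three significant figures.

63.5 g/mol

An FCC cell has Z = 4 atoms; a = 3.610 × 10^-8 cm.
M = ρ·N_A·a³/Z = 8.97 × 6.022 × 10²³ × 4.705 × 10^-23 / 4 = 63.5 g/mol.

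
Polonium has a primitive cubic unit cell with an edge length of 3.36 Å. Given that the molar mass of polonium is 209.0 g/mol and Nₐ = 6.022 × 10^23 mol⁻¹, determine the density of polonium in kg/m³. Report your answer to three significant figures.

9150 kg/m³

A simple cubic unit cell contains Z = 1 atom.
Cell volume: a³ = (3.36 Å)³ = (3.360 × 10^-8 cm)³ = 3.793 × 10^-23 cm³.
ρ = Z·M/(N_A·a³) = 1 × 209.0 / (6.022 × 10²³ × 3.793 × 10^-23) = 9.149 g/cm³ = 9150 kg/m³.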